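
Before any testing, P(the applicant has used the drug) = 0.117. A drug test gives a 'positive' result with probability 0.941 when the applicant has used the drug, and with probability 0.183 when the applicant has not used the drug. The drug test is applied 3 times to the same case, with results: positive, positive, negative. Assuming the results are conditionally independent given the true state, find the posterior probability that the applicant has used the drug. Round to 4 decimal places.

Posterior P(H) ≈ 0.2019

Let H be the event that the applicant has used the drug; start with P(H) = 0.117. P('positive'|H) = 0.941, P('positive'|¬H) = 0.183.
Update on result 1 ('positive'): P(H) ← 0.941·0.1170 / (0.941·0.1170 + 0.183·0.8830) = 0.11010/0.27169 = 0.4052.
Update on result 2 ('positive'): P(H) ← 0.941·0.4052 / (0.941·0.4052 + 0.183·0.5948) = 0.38133/0.49017 = 0.7780.
Update on result 3 ('negative'): P(H) ← 0.059·0.7780 / (0.059·0.7780 + 0.817·0.2220) = 0.045899/0.22731 = 0.2019.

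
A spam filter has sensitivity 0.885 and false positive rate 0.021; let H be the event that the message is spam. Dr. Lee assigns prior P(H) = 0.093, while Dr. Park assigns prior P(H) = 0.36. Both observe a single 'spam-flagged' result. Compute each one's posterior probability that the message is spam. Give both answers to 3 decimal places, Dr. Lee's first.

P('+'|H) = 0.885, P('+'|¬H) = 0.021.
Dr. Lee: numerator 0.885·0.093 = 0.082305; evidence = 0.082305+0.021·0.907 = 0.10135; posterior = 0.812.
Dr. Park: numerator 0.885·0.36 = 0.31860; evidence = 0.31860+0.021·0.64 = 0.33204; posterior = 0.960.

Dr. Lee: 0.812; Dr. Park: 0.960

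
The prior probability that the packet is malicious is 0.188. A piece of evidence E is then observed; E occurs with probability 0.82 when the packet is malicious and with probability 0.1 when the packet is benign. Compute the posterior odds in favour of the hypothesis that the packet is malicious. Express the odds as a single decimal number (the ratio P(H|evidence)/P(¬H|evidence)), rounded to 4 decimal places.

Prior odds = 0.188/(1−0.188) = 0.23153.
Likelihood ratio for E = 0.82/0.1 = 8.2000.
Posterior odds = prior odds × LR = 1.8985.

Posterior odds ≈ 1.8985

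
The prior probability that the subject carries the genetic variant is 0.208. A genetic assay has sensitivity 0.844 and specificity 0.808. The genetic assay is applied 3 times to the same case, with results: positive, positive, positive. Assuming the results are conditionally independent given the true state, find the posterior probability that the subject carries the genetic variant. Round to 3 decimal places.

Posterior P(H) ≈ 0.957

Let H be the event that the subject carries the genetic variant; start with P(H) = 0.208. P('positive'|H) = 0.844, P('positive'|¬H) = 0.192.
Update on result 1 ('positive'): P(H) ← 0.844·0.2080 / (0.844·0.2080 + 0.192·0.7920) = 0.17555/0.32762 = 0.5358.
Update on result 2 ('positive'): P(H) ← 0.844·0.5358 / (0.844·0.5358 + 0.192·0.4642) = 0.45225/0.54137 = 0.8354.
Update on result 3 ('positive'): P(H) ← 0.844·0.8354 / (0.844·0.8354 + 0.192·0.1646) = 0.70507/0.73667 = 0.9571.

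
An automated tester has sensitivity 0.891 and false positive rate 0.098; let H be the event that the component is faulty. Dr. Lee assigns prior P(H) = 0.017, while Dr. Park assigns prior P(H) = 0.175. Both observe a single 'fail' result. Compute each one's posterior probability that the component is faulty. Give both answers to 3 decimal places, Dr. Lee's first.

Dr. Lee: 0.136; Dr. Park: 0.659

The likelihood ratio for a 'fail' result is 0.891/0.098 = 9.0918.
Dr. Lee: prior odds 0.017/0.983 = 0.017294; posterior odds 0.15723; posterior probability 0.136.
Dr. Park: prior odds 0.175/0.825 = 0.21212; posterior odds 1.9286; posterior probability 0.659.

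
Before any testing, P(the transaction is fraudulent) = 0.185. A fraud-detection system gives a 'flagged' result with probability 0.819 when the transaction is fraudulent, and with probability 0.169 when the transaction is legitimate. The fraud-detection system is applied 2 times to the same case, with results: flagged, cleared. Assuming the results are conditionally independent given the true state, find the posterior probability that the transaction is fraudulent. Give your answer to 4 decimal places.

Posterior P(H) ≈ 0.1933

With H the event that the transaction is fraudulent, the joint likelihood of the observed sequence is P(data|H) = 0.819·0.181 = 0.14824 and P(data|¬H) = 0.169·0.831 = 0.14044.
Bayes: P(H|data) = 0.185·0.14824 / (0.185·0.14824 + 0.815·0.14044) = 0.027424/0.14188 = 0.1933.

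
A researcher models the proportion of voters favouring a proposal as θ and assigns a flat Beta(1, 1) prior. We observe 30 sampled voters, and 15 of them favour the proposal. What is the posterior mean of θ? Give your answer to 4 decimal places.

Posterior mean ≈ 0.5000

The binomial likelihood is conjugate to the Beta prior: with 15 successes and 15 failures, the posterior is Beta(1+15, 1+15) = Beta(16, 16).
E[θ | data] = 16/(16+16) = 0.5000.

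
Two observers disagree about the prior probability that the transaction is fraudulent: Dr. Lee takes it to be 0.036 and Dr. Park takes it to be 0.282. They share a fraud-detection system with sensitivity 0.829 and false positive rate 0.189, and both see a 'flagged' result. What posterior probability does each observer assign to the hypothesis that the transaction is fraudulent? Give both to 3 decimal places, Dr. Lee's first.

The likelihood ratio for a 'flagged' result is 0.829/0.189 = 4.3862.
Dr. Lee: prior odds 0.036/0.964 = 0.037344; posterior odds 0.16380; posterior probability 0.141.
Dr. Park: prior odds 0.282/0.718 = 0.39276; posterior odds 1.7227; posterior probability 0.633.

Dr. Lee: 0.141; Dr. Park: 0.633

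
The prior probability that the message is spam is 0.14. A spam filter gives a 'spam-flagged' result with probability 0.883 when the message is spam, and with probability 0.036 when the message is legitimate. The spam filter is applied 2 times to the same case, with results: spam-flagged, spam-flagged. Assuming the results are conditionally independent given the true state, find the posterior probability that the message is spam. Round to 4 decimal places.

Posterior P(H) ≈ 0.9899

Let H be the event that the message is spam; start with P(H) = 0.14. P('spam-flagged'|H) = 0.883, P('spam-flagged'|¬H) = 0.036.
Update on result 1 ('spam-flagged'): P(H) ← 0.883·0.1400 / (0.883·0.1400 + 0.036·0.8600) = 0.12362/0.15458 = 0.7997.
Update on result 2 ('spam-flagged'): P(H) ← 0.883·0.7997 / (0.883·0.7997 + 0.036·0.2003) = 0.70615/0.71336 = 0.9899.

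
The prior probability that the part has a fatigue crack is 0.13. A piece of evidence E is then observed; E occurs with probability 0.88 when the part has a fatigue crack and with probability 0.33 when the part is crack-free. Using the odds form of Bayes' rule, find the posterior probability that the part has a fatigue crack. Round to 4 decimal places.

Posterior probability ≈ 0.2849

Prior odds = 0.13/(1−0.13) = 0.14943.
Likelihood ratio for E = 0.88/0.33 = 2.6667.
Posterior odds = prior odds × LR = 0.39847.
Posterior probability = odds/(1+odds) = 0.39847/1.3985 = 0.2849.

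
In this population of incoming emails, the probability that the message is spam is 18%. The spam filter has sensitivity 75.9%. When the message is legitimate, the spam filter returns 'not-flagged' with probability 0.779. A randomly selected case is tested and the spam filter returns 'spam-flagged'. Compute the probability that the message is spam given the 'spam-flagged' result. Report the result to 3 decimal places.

P(H | E) ≈ 0.430

Let H be the event that the message is spam. P(H) = 0.18, so P(¬H) = 0.82. With E the 'spam-flagged' result, P(E|H) = 0.759 and P(E|¬H) = 0.221.
P(E) = 0.759·0.18 + 0.221·0.82 = 0.13662 + 0.18122 = 0.31784.
By Bayes' theorem, P(H|E) = 0.13662 / 0.31784 = 0.430.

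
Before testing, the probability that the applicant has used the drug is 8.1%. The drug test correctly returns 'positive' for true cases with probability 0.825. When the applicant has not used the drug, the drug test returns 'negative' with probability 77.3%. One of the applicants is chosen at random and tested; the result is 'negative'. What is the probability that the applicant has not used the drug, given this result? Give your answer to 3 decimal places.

P(¬H | E) ≈ 0.980

Write H for 'the applicant has used the drug'. Prior odds H:¬H = 0.081/0.919 = 0.088139. For the 'negative' outcome, the likelihood ratio is 0.175/0.773 = 0.22639.
Posterior odds = 0.088139 × 0.22639 = 0.019954, so P(H|E) = 0.019954/(1+0.019954) = 0.020. Then P(¬H|E) = 1 − 0.020 = 0.980.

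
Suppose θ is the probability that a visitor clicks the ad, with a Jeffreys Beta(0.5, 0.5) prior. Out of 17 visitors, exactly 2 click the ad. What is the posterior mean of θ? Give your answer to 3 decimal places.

Posterior mean ≈ 0.139

Observing 2 successes and 15 failures updates Beta(0.5, 0.5) by adding the success and failure counts to the two shape parameters: α = 0.5+2 = 2.5, β = 0.5+15 = 15.5.
E[θ | data] = 2.5/(2.5+15.5) = 0.139.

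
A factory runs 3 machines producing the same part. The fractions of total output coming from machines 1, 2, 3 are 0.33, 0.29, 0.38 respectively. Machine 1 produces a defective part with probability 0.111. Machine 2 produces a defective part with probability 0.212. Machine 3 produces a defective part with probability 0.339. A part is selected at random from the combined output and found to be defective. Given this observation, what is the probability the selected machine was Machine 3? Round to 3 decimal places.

Posterior probability ≈ 0.568

P(defective|M1) = 0.111; P(defective|M2) = 0.212; P(defective|M3) = 0.339.
Prior × likelihood for each source: 0.33·0.111=0.03663, 0.29·0.212=0.06148, 0.38·0.339=0.1288. Summing gives P(defective) = 0.22693.
P(Machine 3 | defective) = 0.1288 / 0.22693 = 0.568.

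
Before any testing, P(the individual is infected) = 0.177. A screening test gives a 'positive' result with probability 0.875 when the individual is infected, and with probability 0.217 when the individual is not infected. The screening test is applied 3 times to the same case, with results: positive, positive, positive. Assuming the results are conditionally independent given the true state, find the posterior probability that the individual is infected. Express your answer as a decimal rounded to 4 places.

Let H be the event that the individual is infected; start with P(H) = 0.177. P('positive'|H) = 0.875, P('positive'|¬H) = 0.217.
Update on result 1 ('positive'): P(H) ← 0.875·0.1770 / (0.875·0.1770 + 0.217·0.8230) = 0.15487/0.33347 = 0.4644.
Update on result 2 ('positive'): P(H) ← 0.875·0.4644 / (0.875·0.4644 + 0.217·0.5356) = 0.40639/0.52260 = 0.7776.
Update on result 3 ('positive'): P(H) ← 0.875·0.7776 / (0.875·0.7776 + 0.217·0.2224) = 0.68042/0.72867 = 0.9338.

Posterior P(H) ≈ 0.9338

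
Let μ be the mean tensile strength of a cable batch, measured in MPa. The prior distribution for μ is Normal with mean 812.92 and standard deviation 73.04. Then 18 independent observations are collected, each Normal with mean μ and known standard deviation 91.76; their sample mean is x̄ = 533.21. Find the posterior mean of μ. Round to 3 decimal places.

Prior precision 1/τ₀² = 1/73.04² = 0.00018745; data precision n/σ² = 18/91.76² = 0.00213779.
Posterior precision = 0.00018745 + 0.00213779 = 0.00232524.
Posterior mean = (0.00018745·812.92 + 0.00213779·533.21) / 0.00232524 = 555.759.

Posterior mean ≈ 555.759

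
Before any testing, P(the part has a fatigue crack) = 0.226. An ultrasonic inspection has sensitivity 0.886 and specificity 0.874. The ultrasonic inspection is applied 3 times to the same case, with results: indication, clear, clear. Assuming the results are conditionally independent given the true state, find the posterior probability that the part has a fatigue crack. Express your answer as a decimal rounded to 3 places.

Let H be the event that the part has a fatigue crack; start with P(H) = 0.226. P('indication'|H) = 0.886, P('indication'|¬H) = 0.126.
Update on result 1 ('indication'): P(H) ← 0.886·0.2260 / (0.886·0.2260 + 0.126·0.7740) = 0.20024/0.29776 = 0.6725.
Update on result 2 ('clear'): P(H) ← 0.114·0.6725 / (0.114·0.6725 + 0.874·0.3275) = 0.076662/0.36292 = 0.2112.
Update on result 3 ('clear'): P(H) ← 0.114·0.2112 / (0.114·0.2112 + 0.874·0.7888) = 0.024081/0.71346 = 0.0338.

Posterior P(H) ≈ 0.034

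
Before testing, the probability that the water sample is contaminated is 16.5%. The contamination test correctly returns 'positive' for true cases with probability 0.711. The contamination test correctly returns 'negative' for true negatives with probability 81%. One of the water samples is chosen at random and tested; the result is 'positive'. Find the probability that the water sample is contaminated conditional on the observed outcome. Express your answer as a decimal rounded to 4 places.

Write H for 'the water sample is contaminated'. Prior odds H:¬H = 0.165/0.835 = 0.19760. For the 'positive' outcome, the likelihood ratio is 0.711/0.19 = 3.7421.
Posterior odds = 0.19760 × 3.7421 = 0.73946, so P(H|E) = 0.73946/(1+0.73946) = 0.4251.

P(H | E) ≈ 0.4251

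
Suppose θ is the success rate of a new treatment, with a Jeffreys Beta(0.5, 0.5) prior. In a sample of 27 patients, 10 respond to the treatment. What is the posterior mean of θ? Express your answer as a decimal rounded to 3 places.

Observing 10 successes and 17 failures updates Beta(0.5, 0.5) by adding the success and failure counts to the two shape parameters: α = 0.5+10 = 10.5, β = 0.5+17 = 17.5.
E[θ | data] = 10.5/(10.5+17.5) = 0.375.

Posterior mean ≈ 0.375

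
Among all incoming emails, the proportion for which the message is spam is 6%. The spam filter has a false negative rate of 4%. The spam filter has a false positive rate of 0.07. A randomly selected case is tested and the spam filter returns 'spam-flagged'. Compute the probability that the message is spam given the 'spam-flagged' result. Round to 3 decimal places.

P(H | E) ≈ 0.467

Let H be the event that the message is spam. P(H) = 0.06, so P(¬H) = 0.94. With E the 'spam-flagged' result, P(E|H) = 0.96 and P(E|¬H) = 0.07.
P(E) = 0.96·0.06 + 0.07·0.94 = 0.057600 + 0.065800 = 0.12340.
By Bayes' theorem, P(H|E) = 0.057600 / 0.12340 = 0.467.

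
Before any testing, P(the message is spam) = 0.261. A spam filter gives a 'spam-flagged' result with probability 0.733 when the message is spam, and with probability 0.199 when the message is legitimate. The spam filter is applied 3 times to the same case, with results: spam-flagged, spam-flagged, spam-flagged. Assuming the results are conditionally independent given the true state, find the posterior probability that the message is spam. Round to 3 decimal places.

With H the event that the message is spam, the joint likelihood of the observed sequence is P(data|H) = 0.733·0.733·0.733 = 0.39383 and P(data|¬H) = 0.199·0.199·0.199 = 0.0078806.
Bayes: P(H|data) = 0.261·0.39383 / (0.261·0.39383 + 0.739·0.0078806) = 0.10279/0.10861 = 0.9464.

Posterior P(H) ≈ 0.946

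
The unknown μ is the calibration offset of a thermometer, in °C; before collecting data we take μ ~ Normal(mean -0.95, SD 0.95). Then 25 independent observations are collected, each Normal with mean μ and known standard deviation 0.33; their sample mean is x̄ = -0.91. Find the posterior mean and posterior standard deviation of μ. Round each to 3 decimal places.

Posterior mean ≈ -0.910; posterior SD ≈ 0.066

With known σ, the Normal prior is conjugate. Weight on the data is w = (n/σ²)/(n/σ² + 1/τ₀²) = 229.568/(229.568+1.10803) = 0.99520.
Posterior mean = w·x̄ + (1−w)·μ₀ = 0.99520·-0.91 + 0.0048034·-0.95 = -0.910. Posterior variance = 1/(229.568+1.10803) = 0.00433508, so SD = 0.066.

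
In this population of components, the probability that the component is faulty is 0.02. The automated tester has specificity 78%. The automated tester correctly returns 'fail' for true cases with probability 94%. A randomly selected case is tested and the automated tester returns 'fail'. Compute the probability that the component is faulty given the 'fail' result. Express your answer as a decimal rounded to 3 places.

P(H | E) ≈ 0.080

Let H be the event that the component is faulty. P(H) = 0.02, so P(¬H) = 0.98. With E the 'fail' result, P(E|H) = 0.94 and P(E|¬H) = 0.22.
P(E) = 0.94·0.02 + 0.22·0.98 = 0.018800 + 0.21560 = 0.23440.
By Bayes' theorem, P(H|E) = 0.018800 / 0.23440 = 0.080.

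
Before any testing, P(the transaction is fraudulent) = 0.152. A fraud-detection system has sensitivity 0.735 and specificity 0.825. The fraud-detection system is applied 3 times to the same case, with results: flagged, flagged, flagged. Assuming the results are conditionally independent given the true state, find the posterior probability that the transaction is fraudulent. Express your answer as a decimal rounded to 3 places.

Posterior P(H) ≈ 0.930

With H the event that the transaction is fraudulent, the joint likelihood of the observed sequence is P(data|H) = 0.735·0.735·0.735 = 0.39707 and P(data|¬H) = 0.175·0.175·0.175 = 0.0053594.
Bayes: P(H|data) = 0.152·0.39707 / (0.152·0.39707 + 0.848·0.0053594) = 0.060354/0.064899 = 0.9300.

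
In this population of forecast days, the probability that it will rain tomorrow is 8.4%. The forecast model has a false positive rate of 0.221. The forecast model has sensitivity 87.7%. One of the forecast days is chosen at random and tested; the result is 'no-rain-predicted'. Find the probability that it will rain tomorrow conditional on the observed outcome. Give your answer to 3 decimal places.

Let H be the event that it will rain tomorrow. P(H) = 0.084, so P(¬H) = 0.916. With E the 'no-rain-predicted' result, P(E|H) = 0.123 and P(E|¬H) = 0.779.
P(E) = 0.123·0.084 + 0.779·0.916 = 0.010332 + 0.71356 = 0.72390.
By Bayes' theorem, P(H|E) = 0.010332 / 0.72390 = 0.014.

P(H | E) ≈ 0.014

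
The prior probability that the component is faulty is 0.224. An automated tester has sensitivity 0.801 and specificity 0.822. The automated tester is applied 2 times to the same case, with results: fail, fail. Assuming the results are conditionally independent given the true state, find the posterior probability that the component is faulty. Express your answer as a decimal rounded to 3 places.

With H the event that the component is faulty, the joint likelihood of the observed sequence is P(data|H) = 0.801·0.801 = 0.64160 and P(data|¬H) = 0.178·0.178 = 0.031684.
Bayes: P(H|data) = 0.224·0.64160 / (0.224·0.64160 + 0.776·0.031684) = 0.14372/0.16831 = 0.8539.

Posterior P(H) ≈ 0.854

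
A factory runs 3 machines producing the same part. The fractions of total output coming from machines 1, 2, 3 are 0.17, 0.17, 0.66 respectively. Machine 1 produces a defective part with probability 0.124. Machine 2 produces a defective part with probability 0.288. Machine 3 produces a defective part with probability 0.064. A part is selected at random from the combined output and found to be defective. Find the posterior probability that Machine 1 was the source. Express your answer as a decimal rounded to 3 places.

P(defective|M1) = 0.124; P(defective|M2) = 0.288; P(defective|M3) = 0.064.
Prior × likelihood for each source: 0.17·0.124=0.02108, 0.17·0.288=0.04896, 0.66·0.064=0.04224. Summing gives P(defective) = 0.11228.
P(Machine 1 | defective) = 0.02108 / 0.11228 = 0.188.

Posterior probability ≈ 0.188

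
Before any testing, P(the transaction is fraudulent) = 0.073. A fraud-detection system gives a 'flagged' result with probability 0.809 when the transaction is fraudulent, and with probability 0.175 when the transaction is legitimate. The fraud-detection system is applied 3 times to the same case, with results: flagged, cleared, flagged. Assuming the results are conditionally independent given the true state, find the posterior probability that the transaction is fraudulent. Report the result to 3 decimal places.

Posterior P(H) ≈ 0.280

With H the event that the transaction is fraudulent, the joint likelihood of the observed sequence is P(data|H) = 0.809·0.191·0.809 = 0.12501 and P(data|¬H) = 0.175·0.825·0.175 = 0.025266.
Bayes: P(H|data) = 0.073·0.12501 / (0.073·0.12501 + 0.927·0.025266) = 0.0091254/0.032547 = 0.2804.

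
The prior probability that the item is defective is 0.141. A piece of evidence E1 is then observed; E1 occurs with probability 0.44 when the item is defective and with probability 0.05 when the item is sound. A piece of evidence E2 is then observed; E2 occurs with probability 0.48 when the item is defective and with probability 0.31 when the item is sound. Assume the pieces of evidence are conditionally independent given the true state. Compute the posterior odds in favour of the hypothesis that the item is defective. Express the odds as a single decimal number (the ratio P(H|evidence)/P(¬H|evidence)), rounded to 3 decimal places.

Posterior odds ≈ 2.237

Prior odds = 0.141/(1−0.141) = 0.16414.
Likelihood ratio for E1 = 0.44/0.05 = 8.8000.
Likelihood ratio for E2 = 0.48/0.31 = 1.5484.
Posterior odds = prior odds × LR₁ × LR₂ = 2.2366.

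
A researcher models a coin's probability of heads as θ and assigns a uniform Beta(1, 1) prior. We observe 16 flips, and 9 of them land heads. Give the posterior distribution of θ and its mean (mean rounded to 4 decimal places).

Posterior: Beta(10, 8); mean ≈ 0.5556

The binomial likelihood is conjugate to the Beta prior: with 9 successes and 7 failures, the posterior is Beta(1+9, 1+7) = Beta(10, 8).
E[θ | data] = 10/(10+8) = 0.5556.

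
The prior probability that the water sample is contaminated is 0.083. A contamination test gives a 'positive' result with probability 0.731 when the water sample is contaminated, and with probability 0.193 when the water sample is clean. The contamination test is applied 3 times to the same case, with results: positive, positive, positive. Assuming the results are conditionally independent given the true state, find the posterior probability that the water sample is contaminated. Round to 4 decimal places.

Posterior P(H) ≈ 0.8310

With H the event that the water sample is contaminated, the joint likelihood of the observed sequence is P(data|H) = 0.731·0.731·0.731 = 0.39062 and P(data|¬H) = 0.193·0.193·0.193 = 0.0071891.
Bayes: P(H|data) = 0.083·0.39062 / (0.083·0.39062 + 0.917·0.0071891) = 0.032421/0.039014 = 0.8310.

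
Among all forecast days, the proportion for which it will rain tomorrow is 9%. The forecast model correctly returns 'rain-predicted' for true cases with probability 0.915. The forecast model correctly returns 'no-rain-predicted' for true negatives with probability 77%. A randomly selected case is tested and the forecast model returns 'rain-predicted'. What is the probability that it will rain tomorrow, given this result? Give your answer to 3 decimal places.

Let H be the event that it will rain tomorrow. P(H) = 0.09, so P(¬H) = 0.91. With E the 'rain-predicted' result, P(E|H) = 0.915 and P(E|¬H) = 0.23.
P(E) = 0.915·0.09 + 0.23·0.91 = 0.082350 + 0.20930 = 0.29165.
By Bayes' theorem, P(H|E) = 0.082350 / 0.29165 = 0.282.

P(H | E) ≈ 0.282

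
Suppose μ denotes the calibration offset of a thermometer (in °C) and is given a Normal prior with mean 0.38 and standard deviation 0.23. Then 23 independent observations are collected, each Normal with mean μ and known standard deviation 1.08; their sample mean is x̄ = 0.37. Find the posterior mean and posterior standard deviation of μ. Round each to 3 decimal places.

Prior precision 1/τ₀² = 1/0.23² = 18.9036; data precision n/σ² = 23/1.08² = 19.7188.
Posterior precision = 18.9036 + 19.7188 = 38.6224, giving posterior SD = 1/√38.6224 = 0.161.
Posterior mean = (18.9036·0.38 + 19.7188·0.37) / 38.6224 = 0.375.

Posterior mean ≈ 0.375; posterior SD ≈ 0.161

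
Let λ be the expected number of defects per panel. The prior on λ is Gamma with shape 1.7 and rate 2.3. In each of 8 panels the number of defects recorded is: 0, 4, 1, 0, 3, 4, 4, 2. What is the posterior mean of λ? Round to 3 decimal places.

Total count ∑xᵢ = 18 over n = 8 panels.
Gamma is conjugate to the Poisson likelihood: posterior is Gamma(shape = 1.7+18 = 19.7, rate = 2.3+8 = 10.3).
Posterior mean = shape/rate = 19.7/10.3 = 1.913.

Posterior mean ≈ 1.913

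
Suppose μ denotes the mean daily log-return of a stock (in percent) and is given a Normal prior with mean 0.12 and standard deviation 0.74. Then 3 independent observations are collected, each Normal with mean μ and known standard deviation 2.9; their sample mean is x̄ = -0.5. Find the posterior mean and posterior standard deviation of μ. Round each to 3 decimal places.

Posterior mean ≈ 0.019; posterior SD ≈ 0.677

With known σ, the Normal prior is conjugate. Weight on the data is w = (n/σ²)/(n/σ² + 1/τ₀²) = 0.356718/(0.356718+1.82615) = 0.16342.
Posterior mean = w·x̄ + (1−w)·μ₀ = 0.16342·-0.5 + 0.83658·0.12 = 0.019. Posterior variance = 1/(0.356718+1.82615) = 0.458113, so SD = 0.677.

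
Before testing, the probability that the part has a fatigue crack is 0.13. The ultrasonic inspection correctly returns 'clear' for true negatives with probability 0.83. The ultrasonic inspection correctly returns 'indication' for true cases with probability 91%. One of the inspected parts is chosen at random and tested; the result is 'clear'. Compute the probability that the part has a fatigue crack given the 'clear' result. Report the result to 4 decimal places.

Write H for 'the part has a fatigue crack'. Prior odds H:¬H = 0.13/0.87 = 0.14943. For the 'clear' outcome, the likelihood ratio is 0.09/0.83 = 0.10843.
Posterior odds = 0.14943 × 0.10843 = 0.016203, so P(H|E) = 0.016203/(1+0.016203) = 0.0159.

P(H | E) ≈ 0.0159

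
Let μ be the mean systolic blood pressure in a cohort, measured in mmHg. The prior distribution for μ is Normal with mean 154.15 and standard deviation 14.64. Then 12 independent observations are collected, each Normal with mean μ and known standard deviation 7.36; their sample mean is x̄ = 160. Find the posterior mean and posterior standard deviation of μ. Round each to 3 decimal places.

Posterior mean ≈ 159.879; posterior SD ≈ 2.103

Prior precision 1/τ₀² = 1/14.64² = 0.00466571; data precision n/σ² = 12/7.36² = 0.221526.
Posterior precision = 0.00466571 + 0.221526 = 0.226192, giving posterior SD = 1/√0.226192 = 2.103.
Posterior mean = (0.00466571·154.15 + 0.221526·160) / 0.226192 = 159.879.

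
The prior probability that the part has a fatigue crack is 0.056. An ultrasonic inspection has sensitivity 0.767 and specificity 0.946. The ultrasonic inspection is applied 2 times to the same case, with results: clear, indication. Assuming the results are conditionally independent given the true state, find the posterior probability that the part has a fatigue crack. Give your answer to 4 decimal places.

With H the event that the part has a fatigue crack, the joint likelihood of the observed sequence is P(data|H) = 0.233·0.767 = 0.17871 and P(data|¬H) = 0.946·0.054 = 0.051084.
Bayes: P(H|data) = 0.056·0.17871 / (0.056·0.17871 + 0.944·0.051084) = 0.010008/0.058231 = 0.1719.

Posterior P(H) ≈ 0.1719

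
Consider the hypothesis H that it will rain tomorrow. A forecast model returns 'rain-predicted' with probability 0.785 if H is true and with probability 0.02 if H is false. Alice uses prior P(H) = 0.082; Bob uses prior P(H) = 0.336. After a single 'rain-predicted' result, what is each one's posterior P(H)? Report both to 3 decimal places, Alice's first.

The likelihood ratio for a 'rain-predicted' result is 0.785/0.02 = 39.250.
Alice: prior odds 0.082/0.918 = 0.089325; posterior odds 3.5060; posterior probability 0.778.
Bob: prior odds 0.336/0.664 = 0.50602; posterior odds 19.861; posterior probability 0.952.

Alice: 0.778; Bob: 0.952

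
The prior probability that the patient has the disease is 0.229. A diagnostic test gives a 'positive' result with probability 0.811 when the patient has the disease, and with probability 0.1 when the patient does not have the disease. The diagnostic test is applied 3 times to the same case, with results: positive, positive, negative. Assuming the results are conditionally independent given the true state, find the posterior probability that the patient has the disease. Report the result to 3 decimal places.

With H the event that the patient has the disease, the joint likelihood of the observed sequence is P(data|H) = 0.811·0.811·0.189 = 0.12431 and P(data|¬H) = 0.1·0.1·0.9 = 0.0090000.
Bayes: P(H|data) = 0.229·0.12431 / (0.229·0.12431 + 0.771·0.0090000) = 0.028467/0.035406 = 0.8040.

Posterior P(H) ≈ 0.804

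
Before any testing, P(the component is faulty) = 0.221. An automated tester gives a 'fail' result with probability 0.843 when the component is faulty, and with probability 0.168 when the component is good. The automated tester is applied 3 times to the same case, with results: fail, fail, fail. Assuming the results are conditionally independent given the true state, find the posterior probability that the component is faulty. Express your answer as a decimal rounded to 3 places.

Posterior P(H) ≈ 0.973

With H the event that the component is faulty, the joint likelihood of the observed sequence is P(data|H) = 0.843·0.843·0.843 = 0.59908 and P(data|¬H) = 0.168·0.168·0.168 = 0.0047416.
Bayes: P(H|data) = 0.221·0.59908 / (0.221·0.59908 + 0.779·0.0047416) = 0.13240/0.13609 = 0.9729.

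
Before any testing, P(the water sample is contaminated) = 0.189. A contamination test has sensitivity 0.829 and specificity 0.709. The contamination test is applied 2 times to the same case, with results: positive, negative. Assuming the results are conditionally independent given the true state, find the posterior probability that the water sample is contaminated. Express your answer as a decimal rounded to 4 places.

Posterior P(H) ≈ 0.1380

Let H be the event that the water sample is contaminated; start with P(H) = 0.189. P('positive'|H) = 0.829, P('positive'|¬H) = 0.291.
Update on result 1 ('positive'): P(H) ← 0.829·0.1890 / (0.829·0.1890 + 0.291·0.8110) = 0.15668/0.39268 = 0.3990.
Update on result 2 ('negative'): P(H) ← 0.171·0.3990 / (0.171·0.3990 + 0.709·0.6010) = 0.068229/0.49434 = 0.1380.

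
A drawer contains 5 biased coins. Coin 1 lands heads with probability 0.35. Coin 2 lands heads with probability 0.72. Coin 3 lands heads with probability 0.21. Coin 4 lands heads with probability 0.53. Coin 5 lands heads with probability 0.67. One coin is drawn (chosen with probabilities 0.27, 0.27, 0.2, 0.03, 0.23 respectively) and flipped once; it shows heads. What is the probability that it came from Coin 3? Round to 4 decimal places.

Posterior probability ≈ 0.0838

Tabulate prior·likelihood by source: [1] prior 0.27, lik 0.35, product 0.09450; [2] prior 0.27, lik 0.72, product 0.1944; [3] prior 0.2, lik 0.21, product 0.04200; [4] prior 0.03, lik 0.53, product 0.01590; [5] prior 0.23, lik 0.67, product 0.1541.
Normalizing constant = 0.50090; the posterior for Coin 3 is its product over the sum, 0.04200/0.50090 = 0.0838.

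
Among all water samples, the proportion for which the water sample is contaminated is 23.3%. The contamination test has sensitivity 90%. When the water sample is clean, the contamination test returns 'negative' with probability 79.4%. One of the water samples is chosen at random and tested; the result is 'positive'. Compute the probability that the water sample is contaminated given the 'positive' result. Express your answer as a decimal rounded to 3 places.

Write H for 'the water sample is contaminated'. Prior odds H:¬H = 0.233/0.767 = 0.30378. For the 'positive' outcome, the likelihood ratio is 0.9/0.206 = 4.3689.
Posterior odds = 0.30378 × 4.3689 = 1.3272, so P(H|E) = 1.3272/(1+1.3272) = 0.570.

P(H | E) ≈ 0.570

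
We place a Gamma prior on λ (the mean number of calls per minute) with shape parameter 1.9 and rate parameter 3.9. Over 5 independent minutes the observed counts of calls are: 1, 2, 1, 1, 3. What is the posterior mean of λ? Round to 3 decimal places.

Posterior mean ≈ 1.112

Total count ∑xᵢ = 8 over n = 5 minutes.
Gamma is conjugate to the Poisson likelihood: posterior is Gamma(shape = 1.9+8 = 9.9, rate = 3.9+5 = 8.9).
E[λ | data] = 9.9/8.9 = 1.112.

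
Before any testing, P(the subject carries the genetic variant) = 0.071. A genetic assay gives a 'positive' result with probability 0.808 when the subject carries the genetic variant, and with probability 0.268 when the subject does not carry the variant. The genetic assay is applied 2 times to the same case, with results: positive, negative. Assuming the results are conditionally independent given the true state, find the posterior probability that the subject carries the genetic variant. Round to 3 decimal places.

Let H be the event that the subject carries the genetic variant; start with P(H) = 0.071. P('positive'|H) = 0.808, P('positive'|¬H) = 0.268.
Update on result 1 ('positive'): P(H) ← 0.808·0.0710 / (0.808·0.0710 + 0.268·0.9290) = 0.057368/0.30634 = 0.1873.
Update on result 2 ('negative'): P(H) ← 0.192·0.1873 / (0.192·0.1873 + 0.732·0.8127) = 0.035956/0.63087 = 0.0570.

Posterior P(H) ≈ 0.057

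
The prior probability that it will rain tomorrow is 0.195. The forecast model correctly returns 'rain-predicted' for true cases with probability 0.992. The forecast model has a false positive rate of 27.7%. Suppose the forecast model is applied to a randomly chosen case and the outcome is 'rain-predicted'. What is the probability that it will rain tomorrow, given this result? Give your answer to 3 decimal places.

P(H | E) ≈ 0.465

Write H for 'it will rain tomorrow'. Prior odds H:¬H = 0.195/0.805 = 0.24224. For the 'rain-predicted' outcome, the likelihood ratio is 0.992/0.277 = 3.5812.
Posterior odds = 0.24224 × 3.5812 = 0.86750, so P(H|E) = 0.86750/(1+0.86750) = 0.465.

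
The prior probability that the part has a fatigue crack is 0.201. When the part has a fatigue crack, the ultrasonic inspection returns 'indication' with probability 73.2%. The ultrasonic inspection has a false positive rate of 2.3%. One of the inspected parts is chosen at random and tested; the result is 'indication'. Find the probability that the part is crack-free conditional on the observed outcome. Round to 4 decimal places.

Write H for 'the part has a fatigue crack'. Prior odds H:¬H = 0.201/0.799 = 0.25156. For the 'indication' outcome, the likelihood ratio is 0.732/0.023 = 31.826.
Posterior odds = 0.25156 × 31.826 = 8.0063, so P(H|E) = 8.0063/(1+8.0063) = 0.8890. Then P(¬H|E) = 1 − 0.8890 = 0.1110.

P(¬H | E) ≈ 0.1110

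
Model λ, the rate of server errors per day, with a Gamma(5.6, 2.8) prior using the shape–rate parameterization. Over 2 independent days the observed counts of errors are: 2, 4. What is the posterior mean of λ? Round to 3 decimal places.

Posterior mean ≈ 2.417

The Poisson likelihood adds the total count to the shape and the number of exposure periods to the rate. Here ∑xᵢ = 6 and n = 2, so shape 5.6→11.6 and rate 2.8→4.8.
Posterior mean = shape/rate = 11.6/4.8 = 2.417.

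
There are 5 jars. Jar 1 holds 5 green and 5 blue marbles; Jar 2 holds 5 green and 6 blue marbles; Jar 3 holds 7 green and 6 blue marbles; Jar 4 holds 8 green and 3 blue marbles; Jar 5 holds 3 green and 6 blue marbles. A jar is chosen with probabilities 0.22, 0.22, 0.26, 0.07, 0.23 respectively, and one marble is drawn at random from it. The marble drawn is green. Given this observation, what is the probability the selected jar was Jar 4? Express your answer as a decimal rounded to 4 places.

P(green|Jar 1) = 0.5; P(green|Jar 2) = 0.4545; P(green|Jar 3) = 0.5385; P(green|Jar 4) = 0.7273; P(green|Jar 5) = 0.3333.
Prior × likelihood for each source: 0.22·0.5=0.1100, 0.22·0.4545=0.1000, 0.26·0.5385=0.1400, 0.07·0.7273=0.05091, 0.23·0.3333=0.07667. Summing gives P(green) = 0.47758.
P(Jar 4 | green) = 0.05091 / 0.47758 = 0.1066.

Posterior probability ≈ 0.1066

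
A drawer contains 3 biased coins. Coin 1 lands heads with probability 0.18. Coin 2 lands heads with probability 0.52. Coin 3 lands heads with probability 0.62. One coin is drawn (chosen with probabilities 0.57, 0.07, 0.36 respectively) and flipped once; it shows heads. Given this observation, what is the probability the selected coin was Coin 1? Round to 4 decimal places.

Posterior probability ≈ 0.2833

Tabulate prior·likelihood by source: [1] prior 0.57, lik 0.18, product 0.1026; [2] prior 0.07, lik 0.52, product 0.03640; [3] prior 0.36, lik 0.62, product 0.2232.
Normalizing constant = 0.36220; the posterior for Coin 1 is its product over the sum, 0.1026/0.36220 = 0.2833.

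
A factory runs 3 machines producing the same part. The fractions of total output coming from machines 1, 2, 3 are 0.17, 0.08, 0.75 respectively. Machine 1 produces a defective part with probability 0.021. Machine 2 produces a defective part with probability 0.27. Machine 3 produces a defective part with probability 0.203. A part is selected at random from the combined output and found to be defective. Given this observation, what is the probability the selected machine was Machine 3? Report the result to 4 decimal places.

Tabulate prior·likelihood by source: [1] prior 0.17, lik 0.021, product 0.003570; [2] prior 0.08, lik 0.27, product 0.02160; [3] prior 0.75, lik 0.203, product 0.1522.
Normalizing constant = 0.17742; the posterior for Machine 3 is its product over the sum, 0.1522/0.17742 = 0.8581.

Posterior probability ≈ 0.8581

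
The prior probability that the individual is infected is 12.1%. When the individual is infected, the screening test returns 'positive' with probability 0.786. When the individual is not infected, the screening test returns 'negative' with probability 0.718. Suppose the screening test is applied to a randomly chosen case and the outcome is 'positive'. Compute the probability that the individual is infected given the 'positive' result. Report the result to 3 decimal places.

P(H | E) ≈ 0.277

Write H for 'the individual is infected'. Prior odds H:¬H = 0.121/0.879 = 0.13766. For the 'positive' outcome, the likelihood ratio is 0.786/0.282 = 2.7872.
Posterior odds = 0.13766 × 2.7872 = 0.38368, so P(H|E) = 0.38368/(1+0.38368) = 0.277.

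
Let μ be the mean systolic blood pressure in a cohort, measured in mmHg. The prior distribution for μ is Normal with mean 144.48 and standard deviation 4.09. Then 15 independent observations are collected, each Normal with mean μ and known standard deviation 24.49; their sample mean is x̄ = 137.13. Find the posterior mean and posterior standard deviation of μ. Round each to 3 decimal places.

Posterior mean ≈ 142.312; posterior SD ≈ 3.434

With known σ, the Normal prior is conjugate. Weight on the data is w = (n/σ²)/(n/σ² + 1/τ₀²) = 0.0250100/(0.0250100+0.0597797) = 0.29497.
Posterior mean = w·x̄ + (1−w)·μ₀ = 0.29497·137.13 + 0.70503·144.48 = 142.312. Posterior variance = 1/(0.0250100+0.0597797) = 11.7939, so SD = 3.434.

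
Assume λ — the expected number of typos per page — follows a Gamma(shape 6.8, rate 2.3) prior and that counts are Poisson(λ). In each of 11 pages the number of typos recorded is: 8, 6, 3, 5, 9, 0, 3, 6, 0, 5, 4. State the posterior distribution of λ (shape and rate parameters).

Posterior: Gamma(shape=55.8, rate=13.3)

Total count ∑xᵢ = 49 over n = 11 pages.
Gamma is conjugate to the Poisson likelihood: posterior is Gamma(shape = 6.8+49 = 55.8, rate = 2.3+11 = 13.3).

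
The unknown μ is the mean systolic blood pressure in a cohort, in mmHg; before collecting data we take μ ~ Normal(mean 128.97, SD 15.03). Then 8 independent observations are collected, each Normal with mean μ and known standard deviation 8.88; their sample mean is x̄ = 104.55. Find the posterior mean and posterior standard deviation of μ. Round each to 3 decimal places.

Posterior mean ≈ 105.571; posterior SD ≈ 3.073

Prior precision 1/τ₀² = 1/15.03² = 0.00442672; data precision n/σ² = 8/8.88² = 0.101453.
Posterior precision = 0.00442672 + 0.101453 = 0.105880, giving posterior SD = 1/√0.105880 = 3.073.
Posterior mean = (0.00442672·128.97 + 0.101453·104.55) / 0.105880 = 105.571.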